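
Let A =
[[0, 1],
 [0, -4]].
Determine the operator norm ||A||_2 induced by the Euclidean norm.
||A||_2 = sqrt(17) ≈ 4.1231 (= sqrt(largest eigenvalue of A^T A))

||A||_2 = sigma_max(A) = sqrt(lambda_max(A^T A)). Form the symmetric matrix M = A^T A =
[[0, 0],
 [0, 17]].
Its characteristic polynomial (trace, determinant of M give the coefficients) is
  p(λ) = det(λ I - M) = λ^2 - 17λ.
For λ^2 - 17λ the discriminant is 289. It is a perfect square (17^2), so the roots are rational: λ = (17 ± 17)/2 = 17, 0.
So the eigenvalues of A^T A are ≈ 0, 17 (all ≥ 0, as they must be for A^T A). The largest is λ_max = 17, hence ||A||_2 = sqrt(λ_max) = sqrt(17) ≈ 4.1231.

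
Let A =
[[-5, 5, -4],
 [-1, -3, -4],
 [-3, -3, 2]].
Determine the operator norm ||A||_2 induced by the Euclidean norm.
||A||_2 ≈ 8.2501 (= sqrt(largest eigenvalue of A^T A))

||A||_2 = sigma_max(A) = sqrt(lambda_max(A^T A)). Form the symmetric matrix M = A^T A =
[[35, -13, 18],
 [-13, 43, -14],
 [18, -14, 36]].
Its characteristic polynomial (trace, sum of principal 2x2 minors, determinant of M give the coefficients) is
  p(λ) = det(λ I - M) = λ^3 - 114λ^2 + 3624λ - 33856.
No integer candidate from the rational root theorem (±divisors of 33856) is a root, so the roots are irrational. The cubic discriminant is Δ = 483528960 > 0, so there are three distinct real roots. p(17) = -281 and p(18) = 272 have opposite signs, so a root lies in (17, 18); Newton's method refines it to λ ≈ 17.4804. p(28) = 192 and p(29) = -245 have opposite signs, so a root lies in (28, 29); Newton's method refines it to λ ≈ 28.4556. p(68) = -128 and p(69) = 1955 have opposite signs, so a root lies in (68, 69); Newton's method refines it to λ ≈ 68.0641. Check (Vieta): the three roots sum to 114, matching tr M = 114.
So the eigenvalues of A^T A are ≈ 17.4804, 28.4556, 68.0641 (all ≥ 0, as they must be for A^T A). The largest is λ_max ≈ 68.0641, hence ||A||_2 = sqrt(λ_max) ≈ 8.2501.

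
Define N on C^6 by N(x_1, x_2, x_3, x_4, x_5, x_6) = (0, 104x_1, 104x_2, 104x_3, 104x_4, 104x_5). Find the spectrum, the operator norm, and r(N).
sigma(N) = {0}; ||N|| = 104; r(N) = 0. (N is nilpotent with N^6 = 0.)

On C^6, N is a strictly lower-triangular matrix with 104 on the subdiagonal and zeros elsewhere, so its characteristic polynomial is lambda^6 and every eigenvalue is 0: sigma(N) = {0}. For the operator norm, N e_i = 104e_{i+1} for i = 1, ..., 5 and N e_6 = 0, so the singular values of N are 104 (with multiplicity 5) and 0; hence ||N|| = 104. The spectral radius r(N) = max|lambda| = 0. Note ||N|| > r(N) — characteristic of non-normal nilpotent operators. Indeed N^6 = 0.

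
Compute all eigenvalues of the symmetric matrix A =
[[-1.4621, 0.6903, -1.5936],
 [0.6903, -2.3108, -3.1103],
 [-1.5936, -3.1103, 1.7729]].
sigma(A) ≈ {-4, -2, 4}

A is real symmetric, so its spectrum consists of real eigenvalues. Expanding the characteristic polynomial of the displayed matrix gives
  det(λ I - A) = p(λ) = λ^3 + (2)λ^2 + (-16)λ + (-32).
Solving p(λ) = 0 yields eigenvalues ≈ -4, -2, 4. (A is shown rounded to 4 decimals, so these recover the underlying integer eigenvalues to within that precision.)
Verification: the trace of A = -2 equals the sum of eigenvalues -2, and det(A) ≈ 32.0009 matches the eigenvalue product 32.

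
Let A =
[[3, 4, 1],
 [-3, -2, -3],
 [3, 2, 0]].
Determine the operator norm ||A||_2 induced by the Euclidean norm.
||A||_2 ≈ 7.4133 (= sqrt(largest eigenvalue of A^T A))

||A||_2 = sigma_max(A) = sqrt(lambda_max(A^T A)). Form the symmetric matrix M = A^T A =
[[27, 24, 12],
 [24, 24, 10],
 [12, 10, 10]].
Its characteristic polynomial (trace, sum of principal 2x2 minors, determinant of M give the coefficients) is
  p(λ) = det(λ I - M) = λ^3 - 61λ^2 + 338λ - 324.
No integer candidate from the rational root theorem (±divisors of 324) is a root, so the roots are irrational. The cubic discriminant is Δ = 93886484 > 0, so there are three distinct real roots. p(1) = -46 and p(2) = 116 have opposite signs, so a root lies in (1, 2); Newton's method refines it to λ ≈ 1.2232. p(4) = 116 and p(5) = -34 have opposite signs, so a root lies in (4, 5); Newton's method refines it to λ ≈ 4.8198. p(54) = -2484 and p(55) = 116 have opposite signs, so a root lies in (54, 55); Newton's method refines it to λ ≈ 54.957. Check (Vieta): the three roots sum to 61, matching tr M = 61.
So the eigenvalues of A^T A are ≈ 1.2232, 4.8198, 54.957 (all ≥ 0, as they must be for A^T A). The largest is λ_max ≈ 54.957, hence ||A||_2 = sqrt(λ_max) ≈ 7.4133.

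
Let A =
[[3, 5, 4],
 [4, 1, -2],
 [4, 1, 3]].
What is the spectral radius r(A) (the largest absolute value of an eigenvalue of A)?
r(A) ≈ 8.0485

The eigenvalues of A are the roots of its characteristic polynomial. With M = A (coefficients from the trace, the sum of principal 2x2 minors, and det A):
  p(λ) = det(λ I - M) = λ^3 - 7λ^2 - 19λ + 85.
No integer candidate from the rational root theorem (±divisors of 85) is a root, so the roots are irrational. The cubic discriminant is Δ = 170160 > 0, so there are three distinct real roots. p(-4) = -15 and p(-3) = 52 have opposite signs, so a root lies in (-4, -3); Newton's method refines it to λ ≈ -3.816. p(2) = 27 and p(3) = -8 have opposite signs, so a root lies in (2, 3); Newton's method refines it to λ ≈ 2.7675. p(8) = -3 and p(9) = 76 have opposite signs, so a root lies in (8, 9); Newton's method refines it to λ ≈ 8.0485. Check (Vieta): the three roots sum to 7, matching tr M = 7.
Thus the eigenvalues (to 4 decimals) are -3.816 (modulus 3.816); 2.7675 (modulus 2.7675); 8.0485 (modulus 8.0485). The spectral radius is the largest modulus: r(A) ≈ 8.0485. (Cross-check: r(A) ≤ ||A||_2 ≈ 8.5416; equality holds whenever A is normal, though it can also hold for some non-normal A.)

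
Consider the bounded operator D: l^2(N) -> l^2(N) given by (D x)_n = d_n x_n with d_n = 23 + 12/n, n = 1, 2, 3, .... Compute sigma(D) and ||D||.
sigma(D) = {23 + 12/n : n ≥ 1} ∪ {23}; ||D|| = 35

A bounded diagonal operator on l^2 with diagonal entries d_n has spectrum equal to the closure of {d_n : n ≥ 1}: every d_n is an eigenvalue (with eigenvector e_n), so {d_n} ⊂ sigma(D); the spectrum is closed, so its closure is too; and for lambda not in the closure, (D - lambda I) has bounded inverse (the diagonal entries 1/(d_n - lambda) are bounded). For our sequence d_n = 23 + 12/n, n = 1, 2, 3, ...:
  - {d_n} = {23 + 12/n : n ≥ 1}; the only limit point is 23
  - closure = {23 + 12/n : n ≥ 1} ∪ {23}
For the norm: a diagonal operator has ||D|| = sup_n |d_n|. Here d_n = 23 + 12/n is positive and decreasing, so sup_n |d_n| = d_1 = 23 + 12 = 35. So ||D|| = 35.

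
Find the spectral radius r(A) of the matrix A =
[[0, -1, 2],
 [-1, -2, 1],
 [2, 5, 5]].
r(A) ≈ 6.0568

The eigenvalues of A are the roots of its characteristic polynomial. With M = A (coefficients from the trace, the sum of principal 2x2 minors, and det A):
  p(λ) = det(λ I - M) = λ^3 - 3λ^2 - 20λ + 9.
No integer candidate from the rational root theorem (±divisors of 9) is a root, so the roots are irrational. The cubic discriminant is Δ = 44105 > 0, so there are three distinct real roots. p(-4) = -23 and p(-3) = 15 have opposite signs, so a root lies in (-4, -3); Newton's method refines it to λ ≈ -3.4833. p(0) = 9 and p(1) = -13 have opposite signs, so a root lies in (0, 1); Newton's method refines it to λ ≈ 0.4266. p(6) = -3 and p(7) = 65 have opposite signs, so a root lies in (6, 7); Newton's method refines it to λ ≈ 6.0568. Check (Vieta): the three roots sum to 3, matching tr M = 3.
Thus the eigenvalues (to 4 decimals) are -3.4833 (modulus 3.4833); 0.4266 (modulus 0.4266); 6.0568 (modulus 6.0568). The spectral radius is the largest modulus: r(A) ≈ 6.0568. (Cross-check: r(A) ≤ ||A||_2 ≈ 7.4421; equality holds whenever A is normal, though it can also hold for some non-normal A.)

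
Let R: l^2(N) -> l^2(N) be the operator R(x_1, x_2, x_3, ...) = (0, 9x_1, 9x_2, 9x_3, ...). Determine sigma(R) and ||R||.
sigma(R) = closed disk {z in C : |z| ≤ 9}; ||R|| = 9

Note R = 9·U where U is the unit right shift (U x)_k = x_{k-1} (with x_0 := 0); so ||R|| = 9||U|| and sigma(R) = 9·sigma(U). ||R x||^2 = sum_{k≥1} |9x_k|^2 = 81||x||^2, so ||R|| = 9 and sigma(R) ⊂ {|z| ≤ 9}. For any |lambda| < 9, the equation (R - lambda I) x = 0 forces x_1 = 0, then 9x_k = lambda x_{k+1} ⇒ x = 0, so R has no eigenvalues. But (R - lambda I) is not surjective for |lambda| < 9: solving (R - lambda I) x = e_1 would require x_n proportional to (lambda/9)^(-n), which is not in l^2. So every |lambda| < 9 lies in the residual spectrum. The boundary |lambda| = 9 is in the approximate point spectrum (the spectrum is closed). Hence sigma(R) is the closed disk of radius 9.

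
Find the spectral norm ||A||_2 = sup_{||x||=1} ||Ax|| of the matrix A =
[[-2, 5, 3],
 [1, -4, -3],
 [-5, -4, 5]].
||A||_2 ≈ 8.4442 (= sqrt(largest eigenvalue of A^T A))

||A||_2 = sigma_max(A) = sqrt(lambda_max(A^T A)). Form the symmetric matrix M = A^T A =
[[30, 6, -34],
 [6, 57, 7],
 [-34, 7, 43]].
Its characteristic polynomial (trace, sum of principal 2x2 minors, determinant of M give the coefficients) is
  p(λ) = det(λ I - M) = λ^3 - 130λ^2 + 4210λ - 1764.
No integer candidate from the rational root theorem (±divisors of 1764) is a root, so the roots are irrational. The cubic discriminant is Δ = 2855267808 > 0, so there are three distinct real roots. p(0) = -1764 and p(1) = 2317 have opposite signs, so a root lies in (0, 1); Newton's method refines it to λ ≈ 0.4245. p(58) = 208 and p(59) = -525 have opposite signs, so a root lies in (58, 59); Newton's method refines it to λ ≈ 58.2715. p(71) = -273 and p(72) = 684 have opposite signs, so a root lies in (71, 72); Newton's method refines it to λ ≈ 71.3039. Check (Vieta): the three roots sum to 130, matching tr M = 130.
So the eigenvalues of A^T A are ≈ 0.4245, 58.2715, 71.3039 (all ≥ 0, as they must be for A^T A). The largest is λ_max ≈ 71.3039, hence ||A||_2 = sqrt(λ_max) ≈ 8.4442.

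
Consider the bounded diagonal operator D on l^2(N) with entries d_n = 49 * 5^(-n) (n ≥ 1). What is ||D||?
||D|| = 49/5 (attained at n = 1)

For D diagonal, ||D|| = sup_n |d_n|. The sequence d_n = 49 * 5^(-n) is positive and strictly decreasing (ratio 5^(-1) < 1), so the supremum is d_1 = 49/5. Hence ||D|| = 49/5.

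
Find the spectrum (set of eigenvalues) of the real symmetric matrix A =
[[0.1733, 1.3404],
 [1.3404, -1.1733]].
sigma(A) ≈ {-2, 1}

A is real symmetric, so its spectrum consists of real eigenvalues. Expanding the characteristic polynomial of the displayed matrix gives
  det(λ I - A) = p(λ) = λ^2 + (1)λ + (-2).
Solving p(λ) = 0 yields eigenvalues ≈ -2, 1. (A is shown rounded to 4 decimals, so these recover the underlying integer eigenvalues to within that precision.)
Verification: the trace of A = -1 equals the sum of eigenvalues -1, and det(A) ≈ -2.0000 matches the eigenvalue product -2.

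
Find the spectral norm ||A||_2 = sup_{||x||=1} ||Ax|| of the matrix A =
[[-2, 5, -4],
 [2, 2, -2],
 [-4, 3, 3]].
||A||_2 ≈ 7.3176 (= sqrt(largest eigenvalue of A^T A))

||A||_2 = sigma_max(A) = sqrt(lambda_max(A^T A)). Form the symmetric matrix M = A^T A =
[[24, -18, -8],
 [-18, 38, -15],
 [-8, -15, 29]].
Its characteristic polynomial (trace, sum of principal 2x2 minors, determinant of M give the coefficients) is
  p(λ) = det(λ I - M) = λ^3 - 91λ^2 + 2097λ - 4900.
No integer candidate from the rational root theorem (±divisors of 4900) is a root, so the roots are irrational. The cubic discriminant is Δ = 942157037 > 0, so there are three distinct real roots. p(2) = -1062 and p(3) = 599 have opposite signs, so a root lies in (2, 3); Newton's method refines it to λ ≈ 2.6276. p(34) = 506 and p(35) = -105 have opposite signs, so a root lies in (34, 35); Newton's method refines it to λ ≈ 34.8251. p(53) = -501 and p(54) = 446 have opposite signs, so a root lies in (53, 54); Newton's method refines it to λ ≈ 53.5472. Check (Vieta): the three roots sum to 91, matching tr M = 91.
So the eigenvalues of A^T A are ≈ 2.6276, 34.8251, 53.5472 (all ≥ 0, as they must be for A^T A). The largest is λ_max ≈ 53.5472, hence ||A||_2 = sqrt(λ_max) ≈ 7.3176.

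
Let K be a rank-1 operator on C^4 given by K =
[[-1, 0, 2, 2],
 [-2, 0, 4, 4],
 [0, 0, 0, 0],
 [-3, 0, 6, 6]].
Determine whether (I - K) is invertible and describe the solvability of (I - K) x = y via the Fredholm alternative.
(I - K) is invertible (det(I - K) = -4 ≠ 0), so for every y in C^4 the equation (I - K) x = y has a unique solution.

K has rank 1, so it is an outer product K = u v^T: every row of K is a multiple of one row vector. Reading off the entries, u = (1, 2, 0, 3) and v = (-1, 0, 2, 2) (row i of K equals u_i·v^T). A rank-one matrix u v^T satisfies K u = u (v·u) and kills the (3)-dimensional subspace v^⊥, so its characteristic polynomial is lambda^3 (lambda - v·u) with v·u = tr K = 5. Hence the eigenvalues of I - K are 1 (multiplicity 3) and 1 - (5) = -4, so det(I - K) = -4. (Direct check: I - K =
[[2, 0, -2, -2],
 [2, 1, -4, -4],
 [0, 0, 1, 0],
 [3, 0, -6, -5]]
has determinant -4.) The finite-dimensional Fredholm alternative says: either (I - K) is invertible, or ker(I - K) ≠ {0} and then range(I - K) = ker((I - K)^*)^⊥, with dim ker(I - K) = dim ker((I - K)^*). Since det(I - K) ≠ 0, 1 is not an eigenvalue of K and ker(I - K) = {0}, so we are in the first case: for every y there is a unique x = (I - K)^(-1) y. Explicitly, by the Sherman–Morrison formula, (I - u v^T)^(-1) = I + u v^T/(1 - v·u), i.e. (I - K)^(-1) = I + K/(-4).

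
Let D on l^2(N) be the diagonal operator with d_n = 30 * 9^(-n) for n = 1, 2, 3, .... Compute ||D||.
||D|| = 10/3 (attained at n = 1)

For D diagonal, ||D|| = sup_n |d_n|. The sequence d_n = 30 * 9^(-n) is positive and strictly decreasing (ratio 9^(-1) < 1), so the supremum is d_1 = 30/9 = 10/3. Hence ||D|| = 10/3.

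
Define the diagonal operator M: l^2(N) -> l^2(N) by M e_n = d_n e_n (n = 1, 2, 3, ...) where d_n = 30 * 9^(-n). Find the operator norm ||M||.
||M|| = 10/3 (attained at n = 1)

For M diagonal, ||M|| = sup_n |d_n|. The sequence d_n = 30 * 9^(-n) is positive and strictly decreasing (ratio 9^(-1) < 1), so the supremum is d_1 = 30/9 = 10/3. Hence ||M|| = 10/3.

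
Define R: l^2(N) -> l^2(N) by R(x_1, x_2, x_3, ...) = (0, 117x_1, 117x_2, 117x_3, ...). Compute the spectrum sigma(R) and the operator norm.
sigma(R) = closed disk {z in C : |z| ≤ 117}; ||R|| = 117

Note R = 117·U where U is the unit right shift (U x)_k = x_{k-1} (with x_0 := 0); so ||R|| = 117||U|| and sigma(R) = 117·sigma(U). ||R x||^2 = sum_{k≥1} |117x_k|^2 = 13689||x||^2, so ||R|| = 117 and sigma(R) ⊂ {|z| ≤ 117}. For any |lambda| < 117, the equation (R - lambda I) x = 0 forces x_1 = 0, then 117x_k = lambda x_{k+1} ⇒ x = 0, so R has no eigenvalues. But (R - lambda I) is not surjective for |lambda| < 117: solving (R - lambda I) x = e_1 would require x_n proportional to (lambda/117)^(-n), which is not in l^2. So every |lambda| < 117 lies in the residual spectrum. The boundary |lambda| = 117 is in the approximate point spectrum (the spectrum is closed). Hence sigma(R) is the closed disk of radius 117.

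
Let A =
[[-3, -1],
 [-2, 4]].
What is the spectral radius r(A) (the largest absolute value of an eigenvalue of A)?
r(A) = (1 + sqrt(57))/2 ≈ 4.2749

The eigenvalues of A are the roots of its characteristic polynomial. With M = A (coefficients from the trace and determinant):
  p(λ) = det(λ I - M) = λ^2 - λ - 14.
For λ^2 - λ - 14 the discriminant is 57. It is nonnegative but not a perfect square, so the roots are real and irrational: λ = (1 ± sqrt(57))/2 ≈ 4.2749, -3.2749.
Thus the eigenvalues (to 4 decimals) are 4.2749 (modulus 4.2749); -3.2749 (modulus 3.2749). The spectral radius is the largest modulus: r(A) = (1 + sqrt(57))/2 ≈ 4.2749. (Cross-check: r(A) ≤ ||A||_2 ≈ 4.515; equality holds whenever A is normal, though it can also hold for some non-normal A.)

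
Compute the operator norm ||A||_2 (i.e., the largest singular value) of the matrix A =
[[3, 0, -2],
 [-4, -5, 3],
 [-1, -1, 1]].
||A||_2 ≈ 7.7629 (= sqrt(largest eigenvalue of A^T A))

||A||_2 = sigma_max(A) = sqrt(lambda_max(A^T A)). Form the symmetric matrix M = A^T A =
[[26, 21, -19],
 [21, 26, -16],
 [-19, -16, 14]].
Its characteristic polynomial (trace, sum of principal 2x2 minors, determinant of M give the coefficients) is
  p(λ) = det(λ I - M) = λ^3 - 66λ^2 + 346λ - 16.
No integer candidate from the rational root theorem (±divisors of 16) is a root, so the roots are irrational. The cubic discriminant is Δ = 343966064 > 0, so there are three distinct real roots. p(0) = -16 and p(1) = 265 have opposite signs, so a root lies in (0, 1); Newton's method refines it to λ ≈ 0.0467. p(5) = 189 and p(6) = -100 have opposite signs, so a root lies in (5, 6); Newton's method refines it to λ ≈ 5.6904. p(60) = -856 and p(61) = 2485 have opposite signs, so a root lies in (60, 61); Newton's method refines it to λ ≈ 60.2629. Check (Vieta): the three roots sum to 66, matching tr M = 66.
So the eigenvalues of A^T A are ≈ 0.0467, 5.6904, 60.2629 (all ≥ 0, as they must be for A^T A). The largest is λ_max ≈ 60.2629, hence ||A||_2 = sqrt(λ_max) ≈ 7.7629.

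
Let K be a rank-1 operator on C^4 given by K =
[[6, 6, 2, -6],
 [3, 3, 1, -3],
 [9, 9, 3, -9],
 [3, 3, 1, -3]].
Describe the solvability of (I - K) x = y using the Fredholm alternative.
(I - K) is invertible (det(I - K) = -8 ≠ 0), so for every y in C^4 the equation (I - K) x = y has a unique solution.

K has rank 1, so it is an outer product K = u v^T: every row of K is a multiple of one row vector. Reading off the entries, u = (2, 1, 3, 1) and v = (3, 3, 1, -3) (row i of K equals u_i·v^T). A rank-one matrix u v^T satisfies K u = u (v·u) and kills the (3)-dimensional subspace v^⊥, so its characteristic polynomial is lambda^3 (lambda - v·u) with v·u = tr K = 9. Hence the eigenvalues of I - K are 1 (multiplicity 3) and 1 - (9) = -8, so det(I - K) = -8. (Direct check: I - K =
[[-5, -6, -2, 6],
 [-3, -2, -1, 3],
 [-9, -9, -2, 9],
 [-3, -3, -1, 4]]
has determinant -8.) The finite-dimensional Fredholm alternative says: either (I - K) is invertible, or ker(I - K) ≠ {0} and then range(I - K) = ker((I - K)^*)^⊥, with dim ker(I - K) = dim ker((I - K)^*). Since det(I - K) ≠ 0, 1 is not an eigenvalue of K and ker(I - K) = {0}, so we are in the first case: for every y there is a unique x = (I - K)^(-1) y. Explicitly, by the Sherman–Morrison formula, (I - u v^T)^(-1) = I + u v^T/(1 - v·u), i.e. (I - K)^(-1) = I + K/(-8).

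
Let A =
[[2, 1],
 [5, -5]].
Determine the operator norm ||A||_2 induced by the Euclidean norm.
||A||_2 = sqrt((55 + sqrt(2125))/2) ≈ 7.1098 (= sqrt(largest eigenvalue of A^T A))

||A||_2 = sigma_max(A) = sqrt(lambda_max(A^T A)). Form the symmetric matrix M = A^T A =
[[29, -23],
 [-23, 26]].
Its characteristic polynomial (trace, determinant of M give the coefficients) is
  p(λ) = det(λ I - M) = λ^2 - 55λ + 225.
For λ^2 - 55λ + 225 the discriminant is 2125. It is nonnegative but not a perfect square, so the roots are real and irrational: λ = (55 ± sqrt(2125))/2 ≈ 50.5489, 4.4511.
So the eigenvalues of A^T A are ≈ 4.4511, 50.5489 (all ≥ 0, as they must be for A^T A). The largest is λ_max = (55 + sqrt(2125))/2 ≈ 50.5489, hence ||A||_2 = sqrt(λ_max) = sqrt((55 + sqrt(2125))/2) ≈ 7.1098.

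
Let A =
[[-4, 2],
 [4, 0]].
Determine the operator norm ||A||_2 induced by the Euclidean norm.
||A||_2 = sqrt((36 + sqrt(1040))/2) ≈ 5.8416 (= sqrt(largest eigenvalue of A^T A))

||A||_2 = sigma_max(A) = sqrt(lambda_max(A^T A)). Form the symmetric matrix M = A^T A =
[[32, -8],
 [-8, 4]].
Its characteristic polynomial (trace, determinant of M give the coefficients) is
  p(λ) = det(λ I - M) = λ^2 - 36λ + 64.
For λ^2 - 36λ + 64 the discriminant is 1040. It is nonnegative but not a perfect square, so the roots are real and irrational: λ = (36 ± sqrt(1040))/2 ≈ 34.1245, 1.8755.
So the eigenvalues of A^T A are ≈ 1.8755, 34.1245 (all ≥ 0, as they must be for A^T A). The largest is λ_max = (36 + sqrt(1040))/2 ≈ 34.1245, hence ||A||_2 = sqrt(λ_max) = sqrt((36 + sqrt(1040))/2) ≈ 5.8416.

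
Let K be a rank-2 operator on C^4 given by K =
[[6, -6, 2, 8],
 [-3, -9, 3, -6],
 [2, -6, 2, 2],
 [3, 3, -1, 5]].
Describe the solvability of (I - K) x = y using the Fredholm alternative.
(I - K) is invertible (det(I - K) = -76 ≠ 0), so for every y in C^4 the equation (I - K) x = y has a unique solution.

K has rank 2 and factors as K = U V^T = u1 v1^T + u2 v2^T with u1 = (-2, 3, 0, -2), v1 = (-2, 0, 0, -3), u2 = (2, 3, 2, -1), v2 = (1, -3, 1, 1) (multiplying out reproduces the displayed K). The nonzero eigenvalues of U V^T coincide with those of the 2 x 2 matrix G = V^T U = [[v1·u1, v1·u2], [v2·u1, v2·u2]] = [[10, -1], [-13, -6]], and by the Sylvester determinant identity det(I_4 - U V^T) = det(I_2 - V^T U) = det([[-9, 1], [13, 7]]) = (-9)(7) - (1)(13) = -76. (Direct check: I - K =
[[-5, 6, -2, -8],
 [3, 10, -3, 6],
 [-2, 6, -1, -2],
 [-3, -3, 1, -4]]
has determinant -76.) The finite-dimensional Fredholm alternative says: either (I - K) is invertible, or ker(I - K) ≠ {0} and then range(I - K) = ker((I - K)^*)^⊥, with dim ker(I - K) = dim ker((I - K)^*). Since det(I - K) ≠ 0, 1 is not an eigenvalue of K and ker(I - K) = {0}, so we are in the first case: for every y there is a unique x = (I - K)^(-1) y. (Explicitly, by the Woodbury identity, (I - U V^T)^(-1) = I + U (I_2 - G)^(-1) V^T.)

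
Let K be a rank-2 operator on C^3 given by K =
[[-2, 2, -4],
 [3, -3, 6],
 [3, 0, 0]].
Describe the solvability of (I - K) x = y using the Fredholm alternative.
(I - K) is invertible (det(I - K) = 18 ≠ 0), so for every y in C^3 the equation (I - K) x = y has a unique solution.

K has rank 2 and factors as K = U V^T = u1 v1^T + u2 v2^T with u1 = (0, 0, -1), v1 = (-3, 0, 0), u2 = (2, -3, 0), v2 = (-1, 1, -2) (multiplying out reproduces the displayed K). The nonzero eigenvalues of U V^T coincide with those of the 2 x 2 matrix G = V^T U = [[v1·u1, v1·u2], [v2·u1, v2·u2]] = [[0, -6], [2, -5]], and by the Sylvester determinant identity det(I_3 - U V^T) = det(I_2 - V^T U) = det([[1, 6], [-2, 6]]) = (1)(6) - (6)(-2) = 18. (Direct check: I - K =
[[3, -2, 4],
 [-3, 4, -6],
 [-3, 0, 1]]
has determinant 18.) The finite-dimensional Fredholm alternative says: either (I - K) is invertible, or ker(I - K) ≠ {0} and then range(I - K) = ker((I - K)^*)^⊥, with dim ker(I - K) = dim ker((I - K)^*). Since det(I - K) ≠ 0, 1 is not an eigenvalue of K and ker(I - K) = {0}, so we are in the first case: for every y there is a unique x = (I - K)^(-1) y. (Explicitly, by the Woodbury identity, (I - U V^T)^(-1) = I + U (I_2 - G)^(-1) V^T.)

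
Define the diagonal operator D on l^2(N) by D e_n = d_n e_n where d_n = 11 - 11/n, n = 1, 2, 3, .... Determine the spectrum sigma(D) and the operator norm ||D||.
sigma(D) = {11 - 11/n : n ≥ 1} ∪ {11}; ||D|| = 11

A bounded diagonal operator on l^2 with diagonal entries d_n has spectrum equal to the closure of {d_n : n ≥ 1}: every d_n is an eigenvalue (with eigenvector e_n), so {d_n} ⊂ sigma(D); the spectrum is closed, so its closure is too; and for lambda not in the closure, (D - lambda I) has bounded inverse (the diagonal entries 1/(d_n - lambda) are bounded). For our sequence d_n = 11 - 11/n, n = 1, 2, 3, ...:
  - {d_n} = {11 - 11/n : n ≥ 1}; the only limit point is 11
  - closure = {11 - 11/n : n ≥ 1} ∪ {11}
For the norm: a diagonal operator has ||D|| = sup_n |d_n|. Here d_n = 11 - 11/n increases monotonically from d_1 = 0 toward 11, with all terms in [0, 11); so sup_n |d_n| = 11 (the supremum is the limit, not attained). So ||D|| = 11.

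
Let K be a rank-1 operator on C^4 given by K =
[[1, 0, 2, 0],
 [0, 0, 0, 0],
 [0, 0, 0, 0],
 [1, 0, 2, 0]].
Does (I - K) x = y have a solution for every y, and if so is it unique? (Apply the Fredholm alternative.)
(I - K) is singular (det(I - K) = 0, i.e. 1 ∈ sigma(K)). (I - K) x = y is solvable iff y ⊥ ker((I - K)^*) = span{(1, 0, 2, 0)}, i.e. iff y_1 + 2y_3 = 0. When solvable, the solutions are x = y + c·(1, 0, 0, 1), c arbitrary (ker(I - K) = span{(1, 0, 0, 1)}, dimension 1).

K has rank 1, so it is an outer product K = u v^T: every row of K is a multiple of one row vector. Reading off the entries, u = (1, 0, 0, 1) and v = (1, 0, 2, 0) (row i of K equals u_i·v^T). A rank-one matrix u v^T satisfies K u = u (v·u) and kills the (3)-dimensional subspace v^⊥, so its characteristic polynomial is lambda^3 (lambda - v·u) with v·u = tr K = 1. Hence the eigenvalues of I - K are 1 (multiplicity 3) and 1 - (1) = 0, so det(I - K) = 0. (Direct check: I - K =
[[0, 0, -2, 0],
 [0, 1, 0, 0],
 [0, 0, 1, 0],
 [-1, 0, -2, 1]]
has determinant 0.) So 1 is an eigenvalue of K and (I - K) is not invertible. The finite-dimensional Fredholm alternative says: either (I - K) is invertible, or ker(I - K) ≠ {0} and then range(I - K) = ker((I - K)^*)^⊥, with dim ker(I - K) = dim ker((I - K)^*). We are in the second case, so we need both kernels. Kernel of I - K: (I - K) u = u - u (v·u) = u - u = 0, so ker(I - K) = span{u} = span{(1, 0, 0, 1)} (it is exactly 1-dimensional because rank(I - K) = 3). Kernel of the adjoint: K is real, so (I - K)^* = I - K^T = I - v u^T, and (I - v u^T) v = v - v (u·v) = 0; hence ker((I - K)^*) = span{v} = span{(1, 0, 2, 0)}. Therefore (I - K) x = y is solvable iff <y, v> = 0, i.e. iff y_1 + 2y_3 = 0. When this holds, K y = u (v·y) = 0, so (I - K) y = y and x = y is a particular solution; the full solution set is the line x = y + c·u = y + c·(1, 0, 0, 1), c ∈ C.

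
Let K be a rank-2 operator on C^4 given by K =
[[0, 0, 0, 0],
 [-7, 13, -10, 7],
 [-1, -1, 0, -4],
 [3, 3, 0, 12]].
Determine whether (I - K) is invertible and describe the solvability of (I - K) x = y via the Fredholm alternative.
(I - K) is invertible (det(I - K) = 101 ≠ 0), so for every y in C^4 the equation (I - K) x = y has a unique solution.

K has rank 2 and factors as K = U V^T = u1 v1^T + u2 v2^T with u1 = (0, 2, 1, -3), v1 = (-2, 2, -2, -1), u2 = (0, -3, 1, -3), v2 = (1, -3, 2, -3) (multiplying out reproduces the displayed K). The nonzero eigenvalues of U V^T coincide with those of the 2 x 2 matrix G = V^T U = [[v1·u1, v1·u2], [v2·u1, v2·u2]] = [[5, -5], [5, 20]], and by the Sylvester determinant identity det(I_4 - U V^T) = det(I_2 - V^T U) = det([[-4, 5], [-5, -19]]) = (-4)(-19) - (5)(-5) = 101. (Direct check: I - K =
[[1, 0, 0, 0],
 [7, -12, 10, -7],
 [1, 1, 1, 4],
 [-3, -3, 0, -11]]
has determinant 101.) The finite-dimensional Fredholm alternative says: either (I - K) is invertible, or ker(I - K) ≠ {0} and then range(I - K) = ker((I - K)^*)^⊥, with dim ker(I - K) = dim ker((I - K)^*). Since det(I - K) ≠ 0, 1 is not an eigenvalue of K and ker(I - K) = {0}, so we are in the first case: for every y there is a unique x = (I - K)^(-1) y. (Explicitly, by the Woodbury identity, (I - U V^T)^(-1) = I + U (I_2 - G)^(-1) V^T.)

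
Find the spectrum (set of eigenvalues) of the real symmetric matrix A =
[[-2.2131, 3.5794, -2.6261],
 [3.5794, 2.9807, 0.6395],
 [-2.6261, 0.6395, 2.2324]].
sigma(A) ≈ {-5, 3, 5}

A is real symmetric, so its spectrum consists of real eigenvalues. Expanding the characteristic polynomial of the displayed matrix gives
  det(λ I - A) = p(λ) = λ^3 + (-3)λ^2 + (-25)λ + (75.0014).
Solving p(λ) = 0 yields eigenvalues ≈ -5, 3, 5. (A is shown rounded to 4 decimals, so these recover the underlying integer eigenvalues to within that precision.)
Verification: the trace of A = 3 equals the sum of eigenvalues 3, and det(A) ≈ -75.0014 matches the eigenvalue product -75.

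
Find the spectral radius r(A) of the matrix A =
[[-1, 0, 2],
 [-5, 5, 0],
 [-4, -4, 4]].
r(A) ≈ 6.497

The eigenvalues of A are the roots of its characteristic polynomial. With M = A (coefficients from the trace, the sum of principal 2x2 minors, and det A):
  p(λ) = det(λ I - M) = λ^3 - 8λ^2 + 19λ - 60.
No integer candidate from the rational root theorem (±divisors of 60) is a root, so the roots are irrational. The cubic discriminant is Δ = -60252 < 0, so there is one real root and a complex-conjugate pair. p(6) = -18 and p(7) = 24 have opposite signs, so a root lies in (6, 7); Newton's method refines it to λ ≈ 6.497. Dividing out (λ - (6.497)) leaves approximately λ^2 - 1.503λ + 9.235. For λ^2 - 1.503λ + 9.235 the discriminant is -34.6811. It is negative, so the remaining roots are the complex-conjugate pair λ ≈ 0.7515 ± 2.9445i. Their product equals the constant term, so |λ|^2 ≈ 9.235 and |λ| ≈ 3.0389.
Thus the eigenvalues (to 4 decimals) are 6.497 (modulus 6.497); 0.7515 ± 2.9445i (modulus 3.0389). The spectral radius is the largest modulus: r(A) ≈ 6.497. (Cross-check: r(A) ≤ ||A||_2 ≈ 7.2177; equality holds whenever A is normal, though it can also hold for some non-normal A.)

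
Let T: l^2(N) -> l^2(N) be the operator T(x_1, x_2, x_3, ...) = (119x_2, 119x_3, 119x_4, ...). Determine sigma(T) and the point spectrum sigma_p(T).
sigma(T) = closed disk {z in C : |z| ≤ 119}; sigma_p(T) = open disk {z in C : |z| < 119}

Note T = 119·V where V is the unit left shift (V x)_k = x_{k+1}; so sigma(T) = 119·sigma(V) and ||T|| = 119||V||. ||T x||^2 = 14161sum_{k≥2} |x_k|^2 ≤ 14161||x||^2, with equality on {x : x_1 = 0}, so ||T|| = 119. For any lambda with |lambda| < 119, set r = lambda/119 (|r| < 1); the vector x = (1, r, r^2, ...) is in l^2 and satisfies T x = 119(r, r^2, ...) = lambda x, so lambda is an eigenvalue. On the boundary |lambda| = 119 the geometric series diverges, so no l^2 eigenvector exists, but these lambda lie in the approximate point spectrum. Hence sigma(T) is the closed disk of radius 119 and sigma_p(T) is the open disk.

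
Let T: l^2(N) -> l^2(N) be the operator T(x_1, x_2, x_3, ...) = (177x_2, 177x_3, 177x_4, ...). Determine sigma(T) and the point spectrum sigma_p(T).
sigma(T) = closed disk {z in C : |z| ≤ 177}; sigma_p(T) = open disk {z in C : |z| < 177}

Note T = 177·V where V is the unit left shift (V x)_k = x_{k+1}; so sigma(T) = 177·sigma(V) and ||T|| = 177||V||. ||T x||^2 = 31329sum_{k≥2} |x_k|^2 ≤ 31329||x||^2, with equality on {x : x_1 = 0}, so ||T|| = 177. For any lambda with |lambda| < 177, set r = lambda/177 (|r| < 1); the vector x = (1, r, r^2, ...) is in l^2 and satisfies T x = 177(r, r^2, ...) = lambda x, so lambda is an eigenvalue. On the boundary |lambda| = 177 the geometric series diverges, so no l^2 eigenvector exists, but these lambda lie in the approximate point spectrum. Hence sigma(T) is the closed disk of radius 177 and sigma_p(T) is the open disk.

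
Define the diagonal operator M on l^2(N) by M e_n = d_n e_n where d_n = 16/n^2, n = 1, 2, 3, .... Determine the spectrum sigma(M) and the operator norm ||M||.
sigma(M) = {16/n^2 : n ≥ 1} ∪ {0}; ||M|| = 16

A bounded diagonal operator on l^2 with diagonal entries d_n has spectrum equal to the closure of {d_n : n ≥ 1}: every d_n is an eigenvalue (with eigenvector e_n), so {d_n} ⊂ sigma(M); the spectrum is closed, so its closure is too; and for lambda not in the closure, (M - lambda I) has bounded inverse (the diagonal entries 1/(d_n - lambda) are bounded). For our sequence d_n = 16/n^2, n = 1, 2, 3, ...:
  - {d_n} = {16/n^2 : n ≥ 1}; the only limit point is 0
  - closure = {16/n^2 : n ≥ 1} ∪ {0}
For the norm: a diagonal operator has ||M|| = sup_n |d_n|. Here d_n = 16/n^2 is positive and decreasing, so sup_n |d_n| = d_1 = 16. So ||M|| = 16.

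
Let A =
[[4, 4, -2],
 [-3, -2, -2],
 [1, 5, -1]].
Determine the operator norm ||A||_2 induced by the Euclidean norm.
||A||_2 ≈ 8.0983 (= sqrt(largest eigenvalue of A^T A))

||A||_2 = sigma_max(A) = sqrt(lambda_max(A^T A)). Form the symmetric matrix M = A^T A =
[[26, 27, -3],
 [27, 45, -9],
 [-3, -9, 9]].
Its characteristic polynomial (trace, sum of principal 2x2 minors, determinant of M give the coefficients) is
  p(λ) = det(λ I - M) = λ^3 - 80λ^2 + 990λ - 2916.
No integer candidate from the rational root theorem (±divisors of 2916) is a root, so the roots are irrational. The cubic discriminant is Δ = 346943088 > 0, so there are three distinct real roots. p(4) = -172 and p(5) = 159 have opposite signs, so a root lies in (4, 5); Newton's method refines it to λ ≈ 4.4696. p(9) = 243 and p(10) = -16 have opposite signs, so a root lies in (9, 10); Newton's method refines it to λ ≈ 9.9479. p(65) = -1941 and p(66) = 1440 have opposite signs, so a root lies in (65, 66); Newton's method refines it to λ ≈ 65.5825. Check (Vieta): the three roots sum to 80, matching tr M = 80.
So the eigenvalues of A^T A are ≈ 4.4696, 9.9479, 65.5825 (all ≥ 0, as they must be for A^T A). The largest is λ_max ≈ 65.5825, hence ||A||_2 = sqrt(λ_max) ≈ 8.0983.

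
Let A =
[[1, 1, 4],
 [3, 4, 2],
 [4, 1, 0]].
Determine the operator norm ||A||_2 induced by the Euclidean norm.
||A||_2 ≈ 6.9218 (= sqrt(largest eigenvalue of A^T A))

||A||_2 = sigma_max(A) = sqrt(lambda_max(A^T A)). Form the symmetric matrix M = A^T A =
[[26, 17, 10],
 [17, 18, 12],
 [10, 12, 20]].
Its characteristic polynomial (trace, sum of principal 2x2 minors, determinant of M give the coefficients) is
  p(λ) = det(λ I - M) = λ^3 - 64λ^2 + 815λ - 2116.
No integer candidate from the rational root theorem (±divisors of 2116) is a root, so the roots are irrational. The cubic discriminant is Δ = 202284052 > 0, so there are three distinct real roots. p(3) = -220 and p(4) = 184 have opposite signs, so a root lies in (3, 4); Newton's method refines it to λ ≈ 3.5115. p(12) = 176 and p(13) = -140 have opposite signs, so a root lies in (12, 13); Newton's method refines it to λ ≈ 12.5774. p(47) = -1364 and p(48) = 140 have opposite signs, so a root lies in (47, 48); Newton's method refines it to λ ≈ 47.9112. Check (Vieta): the three roots sum to 64, matching tr M = 64.
So the eigenvalues of A^T A are ≈ 3.5115, 12.5774, 47.9112 (all ≥ 0, as they must be for A^T A). The largest is λ_max ≈ 47.9112, hence ||A||_2 = sqrt(λ_max) ≈ 6.9218.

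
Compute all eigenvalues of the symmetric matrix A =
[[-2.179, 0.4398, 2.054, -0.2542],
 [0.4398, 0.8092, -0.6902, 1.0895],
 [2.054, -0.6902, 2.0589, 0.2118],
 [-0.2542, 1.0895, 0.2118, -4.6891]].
sigma(A) ≈ {-5, -3, 1, 3}

A is real symmetric, so its spectrum consists of real eigenvalues. Expanding the characteristic polynomial of the displayed matrix gives
  det(λ I - A) = p(λ) = λ^4 + (4)λ^3 + (-14)λ^2 + (-36)λ + (45.0015).
Solving p(λ) = 0 yields eigenvalues ≈ -5, -3, 1, 3. (A is shown rounded to 4 decimals, so these recover the underlying integer eigenvalues to within that precision.)
Verification: the trace of A = -4 equals the sum of eigenvalues -4, and det(A) ≈ 45.0015 matches the eigenvalue product 45.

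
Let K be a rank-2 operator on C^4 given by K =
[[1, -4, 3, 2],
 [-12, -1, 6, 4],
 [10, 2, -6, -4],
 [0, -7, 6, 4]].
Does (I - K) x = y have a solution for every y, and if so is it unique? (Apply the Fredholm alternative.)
(I - K) is invertible (det(I - K) = -60 ≠ 0), so for every y in C^4 the equation (I - K) x = y has a unique solution.

K has rank 2 and factors as K = U V^T = u1 v1^T + u2 v2^T with u1 = (-1, -2, 2, -2), v1 = (3, 2, -3, -2), u2 = (-2, 3, -2, -3), v2 = (-2, 1, 0, 0) (multiplying out reproduces the displayed K). The nonzero eigenvalues of U V^T coincide with those of the 2 x 2 matrix G = V^T U = [[v1·u1, v1·u2], [v2·u1, v2·u2]] = [[-9, 12], [0, 7]], and by the Sylvester determinant identity det(I_4 - U V^T) = det(I_2 - V^T U) = det([[10, -12], [0, -6]]) = (10)(-6) - (-12)(0) = -60. (Direct check: I - K =
[[0, 4, -3, -2],
 [12, 2, -6, -4],
 [-10, -2, 7, 4],
 [0, 7, -6, -3]]
has determinant -60.) The finite-dimensional Fredholm alternative says: either (I - K) is invertible, or ker(I - K) ≠ {0} and then range(I - K) = ker((I - K)^*)^⊥, with dim ker(I - K) = dim ker((I - K)^*). Since det(I - K) ≠ 0, 1 is not an eigenvalue of K and ker(I - K) = {0}, so we are in the first case: for every y there is a unique x = (I - K)^(-1) y. (Explicitly, by the Woodbury identity, (I - U V^T)^(-1) = I + U (I_2 - G)^(-1) V^T.)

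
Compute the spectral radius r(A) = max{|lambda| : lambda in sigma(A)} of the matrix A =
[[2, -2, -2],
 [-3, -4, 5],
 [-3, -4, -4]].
r(A) ≈ 6.1989

The eigenvalues of A are the roots of its characteristic polynomial. With M = A (coefficients from the trace, the sum of principal 2x2 minors, and det A):
  p(λ) = det(λ I - M) = λ^3 + 6λ^2 + 8λ - 126.
No integer candidate from the rational root theorem (±divisors of 126) is a root, so the roots are irrational. The cubic discriminant is Δ = -428396 < 0, so there is one real root and a complex-conjugate pair. p(3) = -21 and p(4) = 66 have opposite signs, so a root lies in (3, 4); Newton's method refines it to λ ≈ 3.279. Dividing out (λ - (3.279)) leaves approximately λ^2 + 9.279λ + 38.4261. For λ^2 + 9.279λ + 38.4261 the discriminant is -67.6042. It is negative, so the remaining roots are the complex-conjugate pair λ ≈ -4.6395 ± 4.1111i. Their product equals the constant term, so |λ|^2 ≈ 38.4261 and |λ| ≈ 6.1989.
Thus the eigenvalues (to 4 decimals) are 3.279 (modulus 3.279); -4.6395 ± 4.1111i (modulus 6.1989). The spectral radius is the largest modulus: r(A) ≈ 6.1989. (Cross-check: r(A) ≤ ||A||_2 ≈ 7.2514; equality holds whenever A is normal, though it can also hold for some non-normal A.)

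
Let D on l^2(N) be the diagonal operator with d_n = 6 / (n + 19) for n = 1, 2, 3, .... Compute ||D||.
||D|| = 3/10 (attained at n = 1)

For D diagonal, ||D|| = sup_n |d_n| = sup_n 6/(n + 19). This is positive and strictly decreasing in n, so the supremum is attained at n = 1: d_1 = 6/(1 + 19) = 3/10. Hence ||D|| = 3/10.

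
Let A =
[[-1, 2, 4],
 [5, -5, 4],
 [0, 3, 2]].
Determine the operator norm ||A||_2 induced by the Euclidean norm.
||A||_2 ≈ 8.1807 (= sqrt(largest eigenvalue of A^T A))

||A||_2 = sigma_max(A) = sqrt(lambda_max(A^T A)). Form the symmetric matrix M = A^T A =
[[26, -27, 16],
 [-27, 38, -6],
 [16, -6, 36]].
Its characteristic polynomial (trace, sum of principal 2x2 minors, determinant of M give the coefficients) is
  p(λ) = det(λ I - M) = λ^3 - 100λ^2 + 2271λ - 3844.
No integer candidate from the rational root theorem (±divisors of 3844) is a root, so the roots are irrational. The cubic discriminant is Δ = 4662758084 > 0, so there are three distinct real roots. p(1) = -1672 and p(2) = 306 have opposite signs, so a root lies in (1, 2); Newton's method refines it to λ ≈ 1.8388. p(31) = 248 and p(32) = -804 have opposite signs, so a root lies in (31, 32); Newton's method refines it to λ ≈ 31.2367. p(66) = -2062 and p(67) = 176 have opposite signs, so a root lies in (66, 67); Newton's method refines it to λ ≈ 66.9245. Check (Vieta): the three roots sum to 100, matching tr M = 100.
So the eigenvalues of A^T A are ≈ 1.8388, 31.2367, 66.9245 (all ≥ 0, as they must be for A^T A). The largest is λ_max ≈ 66.9245, hence ||A||_2 = sqrt(λ_max) ≈ 8.1807.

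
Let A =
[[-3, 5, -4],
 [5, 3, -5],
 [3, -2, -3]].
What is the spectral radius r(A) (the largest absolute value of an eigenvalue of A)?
r(A) ≈ 6.0089

The eigenvalues of A are the roots of its characteristic polynomial. With M = A (coefficients from the trace, the sum of principal 2x2 minors, and det A):
  p(λ) = det(λ I - M) = λ^3 + 3λ^2 - 32λ - 133.
No integer candidate from the rational root theorem (±divisors of 133) is a root, so the roots are irrational. The cubic discriminant is Δ = -93127 < 0, so there is one real root and a complex-conjugate pair. p(6) = -1 and p(7) = 133 have opposite signs, so a root lies in (6, 7); Newton's method refines it to λ ≈ 6.0089. Dividing out (λ - (6.0089)) leaves approximately λ^2 + 9.0089λ + 22.1338. For λ^2 + 9.0089λ + 22.1338 the discriminant is -7.3746. It is negative, so the remaining roots are the complex-conjugate pair λ ≈ -4.5045 ± 1.3578i. Their product equals the constant term, so |λ|^2 ≈ 22.1338 and |λ| ≈ 4.7047.
Thus the eigenvalues (to 4 decimals) are 6.0089 (modulus 6.0089); -4.5045 ± 1.3578i (modulus 4.7047). The spectral radius is the largest modulus: r(A) ≈ 6.0089. (Cross-check: r(A) ≤ ||A||_2 ≈ 8.9048; equality holds whenever A is normal, though it can also hold for some non-normal A.)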